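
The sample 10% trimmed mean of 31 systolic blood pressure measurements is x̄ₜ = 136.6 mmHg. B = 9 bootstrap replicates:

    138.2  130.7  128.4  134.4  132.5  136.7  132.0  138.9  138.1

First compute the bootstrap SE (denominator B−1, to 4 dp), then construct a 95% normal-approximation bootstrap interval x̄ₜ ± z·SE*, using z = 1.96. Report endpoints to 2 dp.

Mean of replicates = 134.4333; sum of squared deviations = 112.7200; SE* = √(112.7200/8) = 3.7537
Margin = 1.96 × 3.7537 = 7.357
Interval: 136.6 ± 7.357

(129.24, 143.96)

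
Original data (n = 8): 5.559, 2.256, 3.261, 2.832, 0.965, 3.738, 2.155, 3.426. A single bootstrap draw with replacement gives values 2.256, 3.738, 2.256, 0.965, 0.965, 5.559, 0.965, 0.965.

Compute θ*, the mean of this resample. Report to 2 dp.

θ* = 2.21

Mean = (2.256 + 3.738 + 2.256 + 0.965 + 0.965 + 5.559 + 0.965 + 0.965) / 8 = 17.6690 / 8 = 2.21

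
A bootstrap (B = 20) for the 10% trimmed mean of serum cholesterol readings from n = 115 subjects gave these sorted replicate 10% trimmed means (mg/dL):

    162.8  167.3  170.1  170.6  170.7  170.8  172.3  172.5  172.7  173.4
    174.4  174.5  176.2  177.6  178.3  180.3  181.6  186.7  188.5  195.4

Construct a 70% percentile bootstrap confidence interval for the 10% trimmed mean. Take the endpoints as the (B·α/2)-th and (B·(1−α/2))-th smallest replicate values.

(170.1, 181.6)

α = 0.30; lower rank = 20 × 0.150 = 3; upper rank = 20 × 0.850 = 17.
The 3rd smallest replicate is 170.1; the 17th is 181.6.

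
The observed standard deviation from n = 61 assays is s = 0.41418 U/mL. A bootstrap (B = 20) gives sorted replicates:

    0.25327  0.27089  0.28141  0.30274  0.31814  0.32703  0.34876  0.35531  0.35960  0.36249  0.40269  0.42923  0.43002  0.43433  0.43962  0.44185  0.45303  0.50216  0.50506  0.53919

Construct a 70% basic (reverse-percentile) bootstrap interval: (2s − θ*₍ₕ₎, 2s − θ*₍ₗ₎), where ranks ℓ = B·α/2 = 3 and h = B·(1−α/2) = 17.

Percentile endpoints at ranks 3 and 17: θ*₍3₎ = 0.28141, θ*₍17₎ = 0.45303.
Basic interval reflects these around s:
  lower = 2 × 0.41418 − 0.45303 = 0.37533
  upper = 2 × 0.41418 − 0.28141 = 0.54695

(0.37533, 0.54695)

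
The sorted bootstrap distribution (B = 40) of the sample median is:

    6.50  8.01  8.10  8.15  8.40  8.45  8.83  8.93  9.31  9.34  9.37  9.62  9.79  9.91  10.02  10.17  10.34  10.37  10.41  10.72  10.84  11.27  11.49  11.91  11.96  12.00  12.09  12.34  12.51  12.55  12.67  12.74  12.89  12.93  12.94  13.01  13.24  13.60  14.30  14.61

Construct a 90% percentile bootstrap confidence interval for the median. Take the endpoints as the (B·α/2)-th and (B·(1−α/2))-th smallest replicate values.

(8.01, 13.60)

α = 0.10; lower rank = 40 × 0.050 = 2; upper rank = 40 × 0.950 = 38.
The 2nd smallest replicate is 8.01; the 38th is 13.60.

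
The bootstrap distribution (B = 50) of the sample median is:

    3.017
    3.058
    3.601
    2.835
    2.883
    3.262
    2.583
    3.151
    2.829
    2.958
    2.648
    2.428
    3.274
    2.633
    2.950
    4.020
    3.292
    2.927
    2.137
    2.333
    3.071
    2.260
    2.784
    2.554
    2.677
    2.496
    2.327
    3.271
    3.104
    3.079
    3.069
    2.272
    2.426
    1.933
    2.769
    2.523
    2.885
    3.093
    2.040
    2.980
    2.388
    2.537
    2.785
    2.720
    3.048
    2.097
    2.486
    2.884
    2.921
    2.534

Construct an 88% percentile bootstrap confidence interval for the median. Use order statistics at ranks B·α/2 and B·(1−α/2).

Sorted replicates: 1.933, 2.040, 2.097, 2.137, 2.260, 2.272, 2.327, 2.333, 2.388, 2.426, 2.428, 2.486, 2.496, 2.523, 2.534, 2.537, 2.554, 2.583, 2.633, 2.648, 2.677, 2.720, 2.769, 2.784, 2.785, 2.829, 2.835, 2.883, 2.884, 2.885, 2.921, 2.927, 2.950, 2.958, 2.980, 3.017, 3.048, 3.058, 3.069, 3.071, 3.079, 3.093, 3.104, 3.151, 3.262, 3.271, 3.274, 3.292, 3.601, 4.020
α = 0.12; lower rank = 50 × 0.060 = 3; upper rank = 50 × 0.940 = 47.
The 3rd smallest replicate is 2.097; the 47th is 3.274.

(2.097, 3.274)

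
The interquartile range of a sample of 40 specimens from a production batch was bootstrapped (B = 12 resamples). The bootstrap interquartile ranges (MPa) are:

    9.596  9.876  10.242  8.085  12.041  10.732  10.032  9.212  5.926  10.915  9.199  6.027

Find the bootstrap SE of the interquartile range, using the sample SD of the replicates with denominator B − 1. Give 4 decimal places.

SE* = 1.8488

Bootstrap SE is the standard deviation of the 12 replicate interquartile ranges.
Mean of replicates: (9.596 + 9.876 + 10.242 + 8.085 + 12.041 + 10.732 + 10.032 + 9.212 + 5.926 + 10.915 + 9.199 + 6.027) / 12 = 111.88300 / 12 = 9.32358
Sum of squared deviations: (+0.27242)² + (+0.55242)² + (+0.91842)² + (−1.23858)² + (+2.71742)² + (+1.40842)² + (+0.70842)² + (−0.11158)² + (−3.39758)² + (+1.59142)² + (−0.12458)² + (−3.29658)² = 37.59841
Variance = 37.59841 / 11 = 3.41804
SE* = √3.41804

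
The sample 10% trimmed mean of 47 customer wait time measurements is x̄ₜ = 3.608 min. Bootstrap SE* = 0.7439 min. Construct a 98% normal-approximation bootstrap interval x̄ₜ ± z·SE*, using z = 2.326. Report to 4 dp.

(1.8777, 5.3383)

Margin = 2.326 × 0.7439 = 1.73031
Interval: 3.608 ± 1.73031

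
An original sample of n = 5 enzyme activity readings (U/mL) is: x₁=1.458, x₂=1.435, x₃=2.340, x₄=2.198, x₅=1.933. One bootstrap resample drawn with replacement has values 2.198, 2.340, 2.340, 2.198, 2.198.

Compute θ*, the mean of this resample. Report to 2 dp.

Mean = (2.198 + 2.340 + 2.340 + 2.198 + 2.198) / 5 = 11.2740 / 5 = 2.25

θ* = 2.25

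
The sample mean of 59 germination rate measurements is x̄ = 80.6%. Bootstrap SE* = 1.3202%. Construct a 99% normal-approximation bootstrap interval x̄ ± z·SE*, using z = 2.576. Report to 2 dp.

(77.20, 84.00)

Margin = 2.576 × 1.3202 = 3.401
Interval: 80.6 ± 3.401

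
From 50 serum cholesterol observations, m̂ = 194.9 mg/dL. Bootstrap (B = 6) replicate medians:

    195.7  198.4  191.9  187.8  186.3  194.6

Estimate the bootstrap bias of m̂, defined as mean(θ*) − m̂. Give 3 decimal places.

mean(θ*) = (195.7 + 198.4 + 191.9 + 187.8 + 186.3 + 194.6) / 6 = 192.4500
bias = 192.4500 − 194.9

bias = −2.450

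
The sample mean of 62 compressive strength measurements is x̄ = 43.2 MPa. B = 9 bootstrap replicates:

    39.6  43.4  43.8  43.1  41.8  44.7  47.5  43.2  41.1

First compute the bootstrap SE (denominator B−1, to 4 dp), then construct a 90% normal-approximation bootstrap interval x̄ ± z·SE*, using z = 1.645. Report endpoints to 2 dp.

(39.50, 46.90)

Mean of replicates = 43.1333; sum of squared deviations = 40.4400; SE* = √(40.4400/8) = 2.2483
Margin = 1.645 × 2.2483 = 3.698
Interval: 43.2 ± 3.698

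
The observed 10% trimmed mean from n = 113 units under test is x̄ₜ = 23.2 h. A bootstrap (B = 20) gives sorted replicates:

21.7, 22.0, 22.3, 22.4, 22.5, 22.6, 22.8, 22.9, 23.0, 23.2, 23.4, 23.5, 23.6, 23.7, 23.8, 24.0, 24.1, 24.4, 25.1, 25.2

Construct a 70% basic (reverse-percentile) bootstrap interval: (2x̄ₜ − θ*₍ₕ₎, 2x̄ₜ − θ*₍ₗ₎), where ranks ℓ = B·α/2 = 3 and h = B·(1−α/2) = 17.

(22.3, 24.1)

Percentile endpoints at ranks 3 and 17: θ*₍3₎ = 22.3, θ*₍17₎ = 24.1.
Basic interval reflects these around x̄ₜ:
  lower = 2 × 23.2 − 24.1 = 22.3
  upper = 2 × 23.2 − 22.3 = 24.1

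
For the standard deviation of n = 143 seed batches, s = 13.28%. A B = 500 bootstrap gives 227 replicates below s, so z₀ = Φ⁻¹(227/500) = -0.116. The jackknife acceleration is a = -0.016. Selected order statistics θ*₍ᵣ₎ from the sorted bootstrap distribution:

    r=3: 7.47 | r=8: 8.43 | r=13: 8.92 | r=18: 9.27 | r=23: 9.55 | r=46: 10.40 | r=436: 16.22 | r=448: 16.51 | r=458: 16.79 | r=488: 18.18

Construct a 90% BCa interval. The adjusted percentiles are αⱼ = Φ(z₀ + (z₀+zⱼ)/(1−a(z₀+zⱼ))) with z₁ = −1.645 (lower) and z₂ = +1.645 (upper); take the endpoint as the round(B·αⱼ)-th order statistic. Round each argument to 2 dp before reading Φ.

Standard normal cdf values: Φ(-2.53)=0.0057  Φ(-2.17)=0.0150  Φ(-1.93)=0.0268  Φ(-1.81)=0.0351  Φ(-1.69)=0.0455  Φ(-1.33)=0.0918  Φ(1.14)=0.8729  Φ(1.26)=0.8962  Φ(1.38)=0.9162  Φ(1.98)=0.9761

(8.92, 16.79)

Lower: z₀ + z₁ = -0.116 + (-1.645) = -1.761; 1 − a(z₀+z₁) = 1 − (-0.016)(-1.761) = 0.9718; argument = -0.116 + (-1.761)/0.9718 = -1.9281 → -1.93.
α₁ = Φ(-1.93) = 0.0268; rank = round(500 × 0.0268) = 13; θ*₍13₎ = 8.92.
Upper: z₀ + z₂ = 1.529; 1 − a(z₀+z₂) = 1.0245; argument = 1.3765 → 1.38; α₂ = 0.9162; rank = 458; θ*₍458₎ = 16.79.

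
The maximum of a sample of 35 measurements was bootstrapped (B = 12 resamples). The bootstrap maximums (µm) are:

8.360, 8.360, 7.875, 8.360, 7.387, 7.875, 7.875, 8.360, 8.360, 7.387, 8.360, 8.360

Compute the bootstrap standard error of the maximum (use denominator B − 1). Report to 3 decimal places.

Bootstrap SE is the standard deviation of the 12 replicate maximums.
Mean of replicates: (8.360 + 8.360 + 7.875 + 8.360 + 7.387 + 7.875 + 7.875 + 8.360 + 8.360 + 7.387 + 8.360 + 8.360) / 12 = 96.9190 / 12 = 8.0766
Sum of squared deviations: (+0.2834)² + (+0.2834)² + (−0.2016)² + (+0.2834)² + (−0.6896)² + (−0.2016)² + (−0.2016)² + (+0.2834)² + (+0.2834)² + (−0.6896)² + (+0.2834)² + (+0.2834)² = 1.6352
Variance = 1.6352 / 11 = 0.1487
SE* = √0.1487

SE* = 0.386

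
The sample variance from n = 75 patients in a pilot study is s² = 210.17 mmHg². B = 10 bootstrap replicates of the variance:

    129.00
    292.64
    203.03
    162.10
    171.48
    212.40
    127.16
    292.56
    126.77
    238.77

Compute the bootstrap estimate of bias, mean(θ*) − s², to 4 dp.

mean(θ*) = (129.00 + 292.64 + 203.03 + 162.10 + 171.48 + 212.40 + 127.16 + 292.56 + 126.77 + 238.77) / 10 = 195.59100
bias = 195.59100 − 210.17

bias = −14.5790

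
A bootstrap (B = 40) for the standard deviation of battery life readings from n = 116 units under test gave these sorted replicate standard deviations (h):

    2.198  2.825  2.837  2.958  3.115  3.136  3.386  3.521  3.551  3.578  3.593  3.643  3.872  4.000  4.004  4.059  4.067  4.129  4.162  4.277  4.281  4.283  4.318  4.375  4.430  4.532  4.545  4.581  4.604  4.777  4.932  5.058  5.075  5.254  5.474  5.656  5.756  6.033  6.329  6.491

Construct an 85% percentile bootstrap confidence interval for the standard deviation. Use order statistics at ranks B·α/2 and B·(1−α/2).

α = 0.15; lower rank = 40 × 0.075 = 3; upper rank = 40 × 0.925 = 37.
The 3rd smallest replicate is 2.837; the 37th is 5.756.

(2.837, 5.756)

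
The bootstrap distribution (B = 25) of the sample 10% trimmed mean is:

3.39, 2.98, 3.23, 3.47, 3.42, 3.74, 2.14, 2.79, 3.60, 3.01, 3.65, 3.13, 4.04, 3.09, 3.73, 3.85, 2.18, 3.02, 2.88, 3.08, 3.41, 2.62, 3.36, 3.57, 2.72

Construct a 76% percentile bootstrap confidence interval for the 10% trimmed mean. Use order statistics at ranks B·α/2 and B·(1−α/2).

(2.62, 3.73)

Sorted replicates: 2.14, 2.18, 2.62, 2.72, 2.79, 2.88, 2.98, 3.01, 3.02, 3.08, 3.09, 3.13, 3.23, 3.36, 3.39, 3.41, 3.42, 3.47, 3.57, 3.60, 3.65, 3.73, 3.74, 3.85, 4.04
α = 0.24; lower rank = 25 × 0.120 = 3; upper rank = 25 × 0.880 = 22.
The 3rd smallest replicate is 2.62; the 22nd is 3.73.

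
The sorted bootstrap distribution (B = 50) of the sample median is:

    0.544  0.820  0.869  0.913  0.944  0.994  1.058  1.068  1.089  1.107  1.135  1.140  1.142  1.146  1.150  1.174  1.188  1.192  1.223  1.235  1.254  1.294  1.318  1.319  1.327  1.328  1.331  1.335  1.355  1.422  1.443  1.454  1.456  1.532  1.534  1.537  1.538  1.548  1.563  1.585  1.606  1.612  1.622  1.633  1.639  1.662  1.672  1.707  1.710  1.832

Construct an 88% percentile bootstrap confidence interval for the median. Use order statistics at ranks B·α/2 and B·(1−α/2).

(0.869, 1.672)

α = 0.12; lower rank = 50 × 0.060 = 3; upper rank = 50 × 0.940 = 47.
The 3rd smallest replicate is 0.869; the 47th is 1.672.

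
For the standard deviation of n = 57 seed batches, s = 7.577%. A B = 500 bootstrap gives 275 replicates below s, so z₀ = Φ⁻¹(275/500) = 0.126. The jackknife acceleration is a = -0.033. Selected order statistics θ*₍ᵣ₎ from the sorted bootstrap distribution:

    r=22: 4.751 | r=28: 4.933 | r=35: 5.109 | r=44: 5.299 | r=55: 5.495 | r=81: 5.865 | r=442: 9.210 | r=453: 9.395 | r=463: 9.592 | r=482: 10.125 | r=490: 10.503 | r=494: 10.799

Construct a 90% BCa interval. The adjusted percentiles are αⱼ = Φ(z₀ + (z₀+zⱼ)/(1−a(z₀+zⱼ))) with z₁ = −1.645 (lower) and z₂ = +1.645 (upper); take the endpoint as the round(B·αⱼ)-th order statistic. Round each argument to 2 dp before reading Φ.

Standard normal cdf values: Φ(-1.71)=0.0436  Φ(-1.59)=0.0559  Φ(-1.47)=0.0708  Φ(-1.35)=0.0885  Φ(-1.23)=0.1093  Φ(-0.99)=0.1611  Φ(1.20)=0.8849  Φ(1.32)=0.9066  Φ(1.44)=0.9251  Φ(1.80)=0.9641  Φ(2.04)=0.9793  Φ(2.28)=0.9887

(5.109, 10.125)

Lower: z₀ + z₁ = 0.126 + (-1.645) = -1.519; 1 − a(z₀+z₁) = 1 − (-0.033)(-1.519) = 0.9499; argument = 0.126 + (-1.519)/0.9499 = -1.4732 → -1.47.
α₁ = Φ(-1.47) = 0.0708; rank = round(500 × 0.0708) = 35; θ*₍35₎ = 5.109.
Upper: z₀ + z₂ = 1.771; 1 − a(z₀+z₂) = 1.0584; argument = 1.7992 → 1.80; α₂ = 0.9641; rank = 482; θ*₍482₎ = 10.125.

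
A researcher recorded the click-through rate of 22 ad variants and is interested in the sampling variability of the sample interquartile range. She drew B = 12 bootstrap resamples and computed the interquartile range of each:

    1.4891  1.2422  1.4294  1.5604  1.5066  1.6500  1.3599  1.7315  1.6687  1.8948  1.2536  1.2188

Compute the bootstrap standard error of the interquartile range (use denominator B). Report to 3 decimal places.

Bootstrap SE is the standard deviation of the 12 replicate interquartile ranges.
Mean of replicates: (1.4891 + 1.2422 + 1.4294 + 1.5604 + 1.5066 + 1.6500 + 1.3599 + 1.7315 + 1.6687 + 1.8948 + 1.2536 + 1.2188) / 12 = 18.00500 / 12 = 1.50042
Sum of squared deviations: (−0.01132)² + (−0.25822)² + (−0.07102)² + (+0.05998)² + (+0.00618)² + (+0.14958)² + (−0.14052)² + (+0.23108)² + (+0.16828)² + (+0.39438)² + (−0.24682)² + (−0.28162)² = 0.49509
Variance = 0.49509 / 12 = 0.04126
SE* = √0.04126

SE* = 0.203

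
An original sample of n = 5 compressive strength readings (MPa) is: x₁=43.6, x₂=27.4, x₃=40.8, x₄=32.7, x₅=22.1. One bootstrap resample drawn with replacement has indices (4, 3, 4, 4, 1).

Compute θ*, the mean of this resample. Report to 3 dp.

θ* = 36.500

Resample values: 32.7, 40.8, 32.7, 32.7, 43.6.
Mean = (32.7 + 40.8 + 32.7 + 32.7 + 43.6) / 5 = 182.50 / 5 = 36.500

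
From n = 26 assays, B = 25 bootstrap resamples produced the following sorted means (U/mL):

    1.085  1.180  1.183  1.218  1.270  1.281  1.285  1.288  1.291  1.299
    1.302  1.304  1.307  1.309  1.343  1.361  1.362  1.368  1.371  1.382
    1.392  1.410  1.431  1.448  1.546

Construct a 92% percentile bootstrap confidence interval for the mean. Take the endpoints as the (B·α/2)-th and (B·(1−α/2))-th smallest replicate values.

(1.085, 1.448)

α = 0.08; lower rank = 25 × 0.040 = 1; upper rank = 25 × 0.960 = 24.
The 1st smallest replicate is 1.085; the 24th is 1.448.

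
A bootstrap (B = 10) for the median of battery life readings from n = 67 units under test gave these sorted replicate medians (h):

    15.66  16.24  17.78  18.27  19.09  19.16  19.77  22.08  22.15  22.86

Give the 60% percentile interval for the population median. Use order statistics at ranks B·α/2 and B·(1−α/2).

(16.24, 22.08)

α = 0.40; lower rank = 10 × 0.200 = 2; upper rank = 10 × 0.800 = 8.
The 2nd smallest replicate is 16.24; the 8th is 22.08.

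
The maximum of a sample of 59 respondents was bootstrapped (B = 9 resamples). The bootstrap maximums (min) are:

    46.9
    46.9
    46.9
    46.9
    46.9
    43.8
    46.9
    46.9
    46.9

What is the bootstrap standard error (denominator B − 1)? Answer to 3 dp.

Bootstrap SE is the standard deviation of the 9 replicate maximums.
Mean of replicates: (46.9 + 46.9 + 46.9 + 46.9 + 46.9 + 43.8 + 46.9 + 46.9 + 46.9) / 9 = 419.0000 / 9 = 46.5556
Sum of squared deviations: (+0.3444)² + (+0.3444)² + (+0.3444)² + (+0.3444)² + (+0.3444)² + (−2.7556)² + (+0.3444)² + (+0.3444)² + (+0.3444)² = 8.5422
Variance = 8.5422 / 8 = 1.0678
SE* = √1.0678

SE* = 1.033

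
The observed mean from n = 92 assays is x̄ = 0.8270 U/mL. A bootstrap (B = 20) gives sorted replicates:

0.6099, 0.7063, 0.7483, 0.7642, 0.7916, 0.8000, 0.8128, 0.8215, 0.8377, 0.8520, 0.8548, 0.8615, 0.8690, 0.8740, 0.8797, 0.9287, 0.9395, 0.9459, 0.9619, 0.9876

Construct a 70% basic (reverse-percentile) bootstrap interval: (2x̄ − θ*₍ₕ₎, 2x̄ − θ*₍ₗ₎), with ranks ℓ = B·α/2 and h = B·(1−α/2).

(0.7145, 0.9057)

Percentile endpoints at ranks 3 and 17: θ*₍3₎ = 0.7483, θ*₍17₎ = 0.9395.
Basic interval reflects these around x̄:
  lower = 2 × 0.8270 − 0.9395 = 0.7145
  upper = 2 × 0.8270 − 0.7483 = 0.9057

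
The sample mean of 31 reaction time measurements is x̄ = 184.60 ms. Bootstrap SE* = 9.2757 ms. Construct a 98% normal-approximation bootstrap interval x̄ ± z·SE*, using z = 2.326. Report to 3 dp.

(163.025, 206.175)

Margin = 2.326 × 9.2757 = 21.5753
Interval: 184.60 ± 21.5753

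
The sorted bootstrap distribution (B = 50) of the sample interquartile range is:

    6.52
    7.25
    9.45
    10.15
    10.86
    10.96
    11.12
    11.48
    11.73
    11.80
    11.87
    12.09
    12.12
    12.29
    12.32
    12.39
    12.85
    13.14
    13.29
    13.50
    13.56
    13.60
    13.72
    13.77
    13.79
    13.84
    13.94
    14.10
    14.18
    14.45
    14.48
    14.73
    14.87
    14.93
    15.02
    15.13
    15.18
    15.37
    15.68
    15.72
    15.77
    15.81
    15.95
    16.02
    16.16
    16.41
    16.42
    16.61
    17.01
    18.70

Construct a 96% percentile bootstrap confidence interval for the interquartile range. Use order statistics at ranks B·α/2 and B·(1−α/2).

α = 0.04; lower rank = 50 × 0.020 = 1; upper rank = 50 × 0.980 = 49.
The 1st smallest replicate is 6.52; the 49th is 17.01.

(6.52, 17.01)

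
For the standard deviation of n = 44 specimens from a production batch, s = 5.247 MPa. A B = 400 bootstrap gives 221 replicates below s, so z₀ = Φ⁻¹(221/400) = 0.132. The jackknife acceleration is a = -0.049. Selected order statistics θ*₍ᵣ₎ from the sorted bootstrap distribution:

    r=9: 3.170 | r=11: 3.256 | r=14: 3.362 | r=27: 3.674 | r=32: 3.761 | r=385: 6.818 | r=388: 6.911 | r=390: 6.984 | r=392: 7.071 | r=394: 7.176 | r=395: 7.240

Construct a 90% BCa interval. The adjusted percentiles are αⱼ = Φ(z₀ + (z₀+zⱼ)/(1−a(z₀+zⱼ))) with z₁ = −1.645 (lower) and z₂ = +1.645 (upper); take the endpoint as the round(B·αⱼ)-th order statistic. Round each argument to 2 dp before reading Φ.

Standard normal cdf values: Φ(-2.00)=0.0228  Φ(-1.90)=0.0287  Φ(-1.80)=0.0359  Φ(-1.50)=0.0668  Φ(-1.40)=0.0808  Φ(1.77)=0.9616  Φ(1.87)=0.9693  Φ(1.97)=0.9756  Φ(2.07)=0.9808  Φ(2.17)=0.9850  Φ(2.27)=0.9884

(3.674, 6.818)

Lower: z₀ + z₁ = 0.132 + (-1.645) = -1.513; 1 − a(z₀+z₁) = 1 − (-0.049)(-1.513) = 0.9259; argument = 0.132 + (-1.513)/0.9259 = -1.5022 → -1.50.
α₁ = Φ(-1.50) = 0.0668; rank = round(400 × 0.0668) = 27; θ*₍27₎ = 3.674.
Upper: z₀ + z₂ = 1.777; 1 − a(z₀+z₂) = 1.0871; argument = 1.7667 → 1.77; α₂ = 0.9616; rank = 385; θ*₍385₎ = 6.818.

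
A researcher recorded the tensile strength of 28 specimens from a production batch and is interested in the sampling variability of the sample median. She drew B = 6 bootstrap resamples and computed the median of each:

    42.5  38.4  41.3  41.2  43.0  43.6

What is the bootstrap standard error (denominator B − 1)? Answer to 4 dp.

Bootstrap SE is the standard deviation of the 6 replicate medians.
Mean of replicates: (42.5 + 38.4 + 41.3 + 41.2 + 43.0 + 43.6) / 6 = 250.00000 / 6 = 41.66667
Sum of squared deviations: (+0.83333)² + (−3.26667)² + (−0.36667)² + (−0.46667)² + (+1.33333)² + (+1.93333)² = 17.23333
Variance = 17.23333 / 5 = 3.44667
SE* = √3.44667

SE* = 1.8565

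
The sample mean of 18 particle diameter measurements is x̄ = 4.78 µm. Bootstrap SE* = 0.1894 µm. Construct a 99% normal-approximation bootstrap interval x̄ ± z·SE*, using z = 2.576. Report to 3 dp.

(4.292, 5.268)

Margin = 2.576 × 0.1894 = 0.4879
Interval: 4.78 ± 0.4879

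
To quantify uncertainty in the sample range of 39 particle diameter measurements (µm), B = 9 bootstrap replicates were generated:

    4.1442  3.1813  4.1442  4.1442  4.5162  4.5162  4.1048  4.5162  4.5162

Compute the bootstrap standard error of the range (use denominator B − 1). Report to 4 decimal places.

Bootstrap SE is the standard deviation of the 9 replicate ranges.
Mean of replicates: (4.1442 + 3.1813 + 4.1442 + 4.1442 + 4.5162 + 4.5162 + 4.1048 + 4.5162 + 4.5162) / 9 = 37.78350 / 9 = 4.19817
Sum of squared deviations: (−0.05397)² + (−1.01687)² + (−0.05397)² + (−0.05397)² + (+0.31803)² + (+0.31803)² + (−0.09337)² + (+0.31803)² + (+0.31803)² = 1.45605
Variance = 1.45605 / 8 = 0.18201
SE* = √0.18201

SE* = 0.4266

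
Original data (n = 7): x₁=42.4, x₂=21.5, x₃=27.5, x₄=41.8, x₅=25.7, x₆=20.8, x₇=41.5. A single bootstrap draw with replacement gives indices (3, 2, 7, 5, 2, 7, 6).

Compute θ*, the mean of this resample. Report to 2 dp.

θ* = 28.57

Resample values: 27.5, 21.5, 41.5, 25.7, 21.5, 41.5, 20.8.
Mean = (27.5 + 21.5 + 41.5 + 25.7 + 21.5 + 41.5 + 20.8) / 7 = 200.00 / 7 = 28.57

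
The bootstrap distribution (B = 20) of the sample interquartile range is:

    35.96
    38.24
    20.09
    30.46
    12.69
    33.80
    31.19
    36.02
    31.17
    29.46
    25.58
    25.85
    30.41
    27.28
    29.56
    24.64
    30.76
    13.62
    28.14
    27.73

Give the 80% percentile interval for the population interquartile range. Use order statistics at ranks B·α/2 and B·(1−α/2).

Sorted replicates: 12.69, 13.62, 20.09, 24.64, 25.58, 25.85, 27.28, 27.73, 28.14, 29.46, 29.56, 30.41, 30.46, 30.76, 31.17, 31.19, 33.80, 35.96, 36.02, 38.24
α = 0.20; lower rank = 20 × 0.100 = 2; upper rank = 20 × 0.900 = 18.
The 2nd smallest replicate is 13.62; the 18th is 35.96.

(13.62, 35.96)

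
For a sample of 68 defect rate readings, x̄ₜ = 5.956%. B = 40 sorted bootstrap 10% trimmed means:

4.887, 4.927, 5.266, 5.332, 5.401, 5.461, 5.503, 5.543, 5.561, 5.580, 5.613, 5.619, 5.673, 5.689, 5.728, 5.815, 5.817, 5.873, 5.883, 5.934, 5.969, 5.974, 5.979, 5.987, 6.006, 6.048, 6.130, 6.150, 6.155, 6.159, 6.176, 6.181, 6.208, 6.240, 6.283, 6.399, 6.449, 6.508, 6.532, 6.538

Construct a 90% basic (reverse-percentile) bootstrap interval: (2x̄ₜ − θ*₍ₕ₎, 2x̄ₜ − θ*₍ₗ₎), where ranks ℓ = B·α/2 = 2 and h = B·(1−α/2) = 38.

(5.404, 6.985)

Percentile endpoints at ranks 2 and 38: θ*₍2₎ = 4.927, θ*₍38₎ = 6.508.
Basic interval reflects these around x̄ₜ:
  lower = 2 × 5.956 − 6.508 = 5.404
  upper = 2 × 5.956 − 4.927 = 6.985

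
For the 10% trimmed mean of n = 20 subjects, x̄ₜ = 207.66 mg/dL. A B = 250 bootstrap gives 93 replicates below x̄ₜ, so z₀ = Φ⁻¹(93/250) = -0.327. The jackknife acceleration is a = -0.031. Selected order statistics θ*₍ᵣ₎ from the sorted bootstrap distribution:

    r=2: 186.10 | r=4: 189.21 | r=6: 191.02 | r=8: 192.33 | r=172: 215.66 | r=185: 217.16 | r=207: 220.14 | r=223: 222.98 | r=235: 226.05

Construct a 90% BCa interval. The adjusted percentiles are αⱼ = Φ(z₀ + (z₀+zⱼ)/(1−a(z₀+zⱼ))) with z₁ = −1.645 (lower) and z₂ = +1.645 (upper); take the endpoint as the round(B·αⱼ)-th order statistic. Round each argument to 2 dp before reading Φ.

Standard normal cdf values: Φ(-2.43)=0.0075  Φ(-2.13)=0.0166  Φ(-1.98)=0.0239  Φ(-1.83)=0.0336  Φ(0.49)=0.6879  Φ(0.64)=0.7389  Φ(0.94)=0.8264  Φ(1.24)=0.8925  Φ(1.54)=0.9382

(186.10, 220.14)

Lower: z₀ + z₁ = -0.327 + (-1.645) = -1.972; 1 − a(z₀+z₁) = 1 − (-0.031)(-1.972) = 0.9389; argument = -0.327 + (-1.972)/0.9389 = -2.4274 → -2.43.
α₁ = Φ(-2.43) = 0.0075; rank = round(250 × 0.0075) = 2; θ*₍2₎ = 186.10.
Upper: z₀ + z₂ = 1.318; 1 − a(z₀+z₂) = 1.0409; argument = 0.9393 → 0.94; α₂ = 0.8264; rank = 207; θ*₍207₎ = 220.14.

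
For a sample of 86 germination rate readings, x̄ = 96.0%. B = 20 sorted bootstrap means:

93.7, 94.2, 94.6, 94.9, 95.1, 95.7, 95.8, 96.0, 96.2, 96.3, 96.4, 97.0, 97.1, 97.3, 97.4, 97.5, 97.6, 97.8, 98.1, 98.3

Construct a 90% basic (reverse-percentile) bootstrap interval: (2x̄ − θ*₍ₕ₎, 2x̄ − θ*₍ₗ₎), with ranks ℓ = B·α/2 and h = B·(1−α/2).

Percentile endpoints at ranks 1 and 19: θ*₍1₎ = 93.7, θ*₍19₎ = 98.1.
Basic interval reflects these around x̄:
  lower = 2 × 96.0 − 98.1 = 93.9
  upper = 2 × 96.0 − 93.7 = 98.3

(93.9, 98.3)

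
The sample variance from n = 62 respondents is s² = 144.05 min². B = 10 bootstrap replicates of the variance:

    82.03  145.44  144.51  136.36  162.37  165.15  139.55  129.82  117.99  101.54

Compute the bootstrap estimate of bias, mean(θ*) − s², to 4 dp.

bias = −11.5740

mean(θ*) = (82.03 + 145.44 + 144.51 + 136.36 + 162.37 + 165.15 + 139.55 + 129.82 + 117.99 + 101.54) / 10 = 132.47600
bias = 132.47600 − 144.05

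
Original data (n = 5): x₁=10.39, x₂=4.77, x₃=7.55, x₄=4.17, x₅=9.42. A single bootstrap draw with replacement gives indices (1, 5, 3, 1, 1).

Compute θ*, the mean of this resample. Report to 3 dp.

θ* = 9.628

Resample values: 10.39, 9.42, 7.55, 10.39, 10.39.
Mean = (10.39 + 9.42 + 7.55 + 10.39 + 10.39) / 5 = 48.140 / 5 = 9.628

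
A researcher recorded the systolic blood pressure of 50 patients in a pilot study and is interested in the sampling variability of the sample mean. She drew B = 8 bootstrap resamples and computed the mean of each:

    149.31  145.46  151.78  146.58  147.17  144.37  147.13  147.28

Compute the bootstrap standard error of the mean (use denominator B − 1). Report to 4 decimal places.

SE* = 2.2862

Bootstrap SE is the standard deviation of the 8 replicate means.
Mean of replicates: (149.31 + 145.46 + 151.78 + 146.58 + 147.17 + 144.37 + 147.13 + 147.28) / 8 = 1179.08000 / 8 = 147.38500
Sum of squared deviations: (+1.92500)² + (−1.92500)² + (+4.39500)² + (−0.80500)² + (−0.21500)² + (−3.01500)² + (−0.25500)² + (−0.10500)² = 36.58780
Variance = 36.58780 / 7 = 5.22683
SE* = √5.22683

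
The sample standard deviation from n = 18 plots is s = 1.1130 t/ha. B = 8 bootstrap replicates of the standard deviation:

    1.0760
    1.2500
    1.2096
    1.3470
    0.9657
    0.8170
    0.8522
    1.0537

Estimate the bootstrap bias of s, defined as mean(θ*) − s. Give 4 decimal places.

mean(θ*) = (1.0760 + 1.2500 + 1.2096 + 1.3470 + 0.9657 + 0.8170 + 0.8522 + 1.0537) / 8 = 1.07140
bias = 1.07140 − 1.1130

bias = −0.0416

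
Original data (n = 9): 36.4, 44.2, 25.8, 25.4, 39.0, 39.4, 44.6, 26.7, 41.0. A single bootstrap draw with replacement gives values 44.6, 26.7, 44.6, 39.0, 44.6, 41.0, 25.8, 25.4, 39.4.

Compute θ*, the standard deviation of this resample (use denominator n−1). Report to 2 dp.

θ* = 8.40

Mean = 36.7889; sum of squared deviations = 564.7289
s² = 564.7289 / 8 = 70.5911
s = √70.5911 = 8.40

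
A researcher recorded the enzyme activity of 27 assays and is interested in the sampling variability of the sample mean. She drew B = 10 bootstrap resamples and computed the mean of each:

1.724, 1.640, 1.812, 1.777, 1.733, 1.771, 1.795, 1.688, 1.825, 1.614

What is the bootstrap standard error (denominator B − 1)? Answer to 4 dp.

Bootstrap SE is the standard deviation of the 10 replicate means.
Mean of replicates: (1.724 + 1.640 + 1.812 + 1.777 + 1.733 + 1.771 + 1.795 + 1.688 + 1.825 + 1.614) / 10 = 17.37900 / 10 = 1.73790
Sum of squared deviations: (−0.01390)² + (−0.09790)² + (+0.07410)² + (+0.03910)² + (−0.00490)² + (+0.03310)² + (+0.05710)² + (−0.04990)² + (+0.08710)² + (−0.12390)² = 0.04660
Variance = 0.04660 / 9 = 0.00518
SE* = √0.00518

SE* = 0.0720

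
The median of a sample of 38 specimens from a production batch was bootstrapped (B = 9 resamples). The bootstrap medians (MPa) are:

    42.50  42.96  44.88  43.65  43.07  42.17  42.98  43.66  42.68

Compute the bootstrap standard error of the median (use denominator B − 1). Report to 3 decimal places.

SE* = 0.804

Bootstrap SE is the standard deviation of the 9 replicate medians.
Mean of replicates: (42.50 + 42.96 + 44.88 + 43.65 + 43.07 + 42.17 + 42.98 + 43.66 + 42.68) / 9 = 388.5500 / 9 = 43.1722
Sum of squared deviations: (−0.6722)² + (−0.2122)² + (+1.7078)² + (+0.4778)² + (−0.1022)² + (−1.0022)² + (−0.1922)² + (+0.4878)² + (−0.4922)² = 5.1738
Variance = 5.1738 / 8 = 0.6467
SE* = √0.6467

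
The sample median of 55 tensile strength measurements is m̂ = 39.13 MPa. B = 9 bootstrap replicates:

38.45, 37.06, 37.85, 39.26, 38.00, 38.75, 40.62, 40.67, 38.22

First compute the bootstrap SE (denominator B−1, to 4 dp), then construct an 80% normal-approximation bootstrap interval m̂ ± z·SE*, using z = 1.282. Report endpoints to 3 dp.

Mean of replicates = 38.7644; sum of squared deviations = 12.0410; SE* = √(12.0410/8) = 1.2268
Margin = 1.282 × 1.2268 = 1.5728
Interval: 39.13 ± 1.5728

(37.557, 40.703)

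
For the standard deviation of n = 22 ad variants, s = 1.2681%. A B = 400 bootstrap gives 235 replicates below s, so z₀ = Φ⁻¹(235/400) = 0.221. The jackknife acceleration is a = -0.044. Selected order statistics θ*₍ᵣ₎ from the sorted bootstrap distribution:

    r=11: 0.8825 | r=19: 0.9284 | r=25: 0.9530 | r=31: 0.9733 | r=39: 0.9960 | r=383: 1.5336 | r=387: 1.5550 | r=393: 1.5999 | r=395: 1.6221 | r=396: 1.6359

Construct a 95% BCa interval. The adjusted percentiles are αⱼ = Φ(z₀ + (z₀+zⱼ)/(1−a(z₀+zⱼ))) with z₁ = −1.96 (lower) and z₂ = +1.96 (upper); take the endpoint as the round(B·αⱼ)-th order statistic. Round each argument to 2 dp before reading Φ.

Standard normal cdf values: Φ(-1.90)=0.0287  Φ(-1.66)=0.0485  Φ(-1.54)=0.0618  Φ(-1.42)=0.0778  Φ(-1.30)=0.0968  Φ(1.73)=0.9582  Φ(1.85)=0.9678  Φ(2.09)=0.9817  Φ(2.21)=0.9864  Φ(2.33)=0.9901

Lower: z₀ + z₁ = 0.221 + (-1.960) = -1.739; 1 − a(z₀+z₁) = 1 − (-0.044)(-1.739) = 0.9235; argument = 0.221 + (-1.739)/0.9235 = -1.6621 → -1.66.
α₁ = Φ(-1.66) = 0.0485; rank = round(400 × 0.0485) = 19; θ*₍19₎ = 0.9284.
Upper: z₀ + z₂ = 2.181; 1 − a(z₀+z₂) = 1.0960; argument = 2.2110 → 2.21; α₂ = 0.9864; rank = 395; θ*₍395₎ = 1.6221.

(0.9284, 1.6221)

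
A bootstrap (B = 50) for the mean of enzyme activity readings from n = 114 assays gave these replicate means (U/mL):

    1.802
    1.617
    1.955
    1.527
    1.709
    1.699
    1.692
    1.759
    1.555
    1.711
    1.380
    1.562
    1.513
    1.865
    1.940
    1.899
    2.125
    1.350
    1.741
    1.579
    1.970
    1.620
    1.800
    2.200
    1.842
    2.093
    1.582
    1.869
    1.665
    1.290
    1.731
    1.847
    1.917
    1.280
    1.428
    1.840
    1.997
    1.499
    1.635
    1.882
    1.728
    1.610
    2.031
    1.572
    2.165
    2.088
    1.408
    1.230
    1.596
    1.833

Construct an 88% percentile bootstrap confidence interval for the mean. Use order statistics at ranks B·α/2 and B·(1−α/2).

Sorted replicates: 1.230, 1.280, 1.290, 1.350, 1.380, 1.408, 1.428, 1.499, 1.513, 1.527, 1.555, 1.562, 1.572, 1.579, 1.582, 1.596, 1.610, 1.617, 1.620, 1.635, 1.665, 1.692, 1.699, 1.709, 1.711, 1.728, 1.731, 1.741, 1.759, 1.800, 1.802, 1.833, 1.840, 1.842, 1.847, 1.865, 1.869, 1.882, 1.899, 1.917, 1.940, 1.955, 1.970, 1.997, 2.031, 2.088, 2.093, 2.125, 2.165, 2.200
α = 0.12; lower rank = 50 × 0.060 = 3; upper rank = 50 × 0.940 = 47.
The 3rd smallest replicate is 1.290; the 47th is 2.093.

(1.290, 2.093)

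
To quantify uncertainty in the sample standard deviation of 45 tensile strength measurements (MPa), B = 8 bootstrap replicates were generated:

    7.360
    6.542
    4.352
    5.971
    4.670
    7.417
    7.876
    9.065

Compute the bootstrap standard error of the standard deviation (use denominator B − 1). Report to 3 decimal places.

Bootstrap SE is the standard deviation of the 8 replicate standard deviations.
Mean of replicates: (7.360 + 6.542 + 4.352 + 5.971 + 4.670 + 7.417 + 7.876 + 9.065) / 8 = 53.2530 / 8 = 6.6566
Sum of squared deviations: (+0.7034)² + (−0.1146)² + (−2.3046)² + (−0.6856)² + (−1.9866)² + (+0.7604)² + (+1.2194)² + (+2.4084)² = 18.1012
Variance = 18.1012 / 7 = 2.5859
SE* = √2.5859

SE* = 1.608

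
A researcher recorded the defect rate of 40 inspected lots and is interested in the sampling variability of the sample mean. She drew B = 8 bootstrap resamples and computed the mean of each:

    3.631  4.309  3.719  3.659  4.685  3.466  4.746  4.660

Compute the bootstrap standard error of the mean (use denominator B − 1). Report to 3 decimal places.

SE* = 0.545

Bootstrap SE is the standard deviation of the 8 replicate means.
Mean of replicates: (3.631 + 4.309 + 3.719 + 3.659 + 4.685 + 3.466 + 4.746 + 4.660) / 8 = 32.8750 / 8 = 4.1094
Sum of squared deviations: (−0.4784)² + (+0.1996)² + (−0.3904)² + (−0.4504)² + (+0.5756)² + (−0.6434)² + (+0.6366)² + (+0.5506)² = 2.0777
Variance = 2.0777 / 7 = 0.2968
SE* = √0.2968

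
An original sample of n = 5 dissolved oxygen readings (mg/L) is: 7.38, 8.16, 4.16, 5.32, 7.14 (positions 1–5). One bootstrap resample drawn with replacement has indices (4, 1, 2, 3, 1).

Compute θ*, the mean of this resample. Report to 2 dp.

θ* = 6.48

Resample values: 5.32, 7.38, 8.16, 4.16, 7.38.
Mean = (5.32 + 7.38 + 8.16 + 4.16 + 7.38) / 5 = 32.400 / 5 = 6.48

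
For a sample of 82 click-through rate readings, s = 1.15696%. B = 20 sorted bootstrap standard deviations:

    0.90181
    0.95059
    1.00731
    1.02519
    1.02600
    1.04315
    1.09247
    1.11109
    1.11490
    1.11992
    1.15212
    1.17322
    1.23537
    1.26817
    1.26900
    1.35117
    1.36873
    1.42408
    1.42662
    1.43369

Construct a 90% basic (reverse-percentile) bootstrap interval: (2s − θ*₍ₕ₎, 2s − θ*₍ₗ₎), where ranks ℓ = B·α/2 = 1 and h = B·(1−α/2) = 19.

Percentile endpoints at ranks 1 and 19: θ*₍1₎ = 0.90181, θ*₍19₎ = 1.42662.
Basic interval reflects these around s:
  lower = 2 × 1.15696 − 1.42662 = 0.88730
  upper = 2 × 1.15696 − 0.90181 = 1.41211

(0.88730, 1.41211)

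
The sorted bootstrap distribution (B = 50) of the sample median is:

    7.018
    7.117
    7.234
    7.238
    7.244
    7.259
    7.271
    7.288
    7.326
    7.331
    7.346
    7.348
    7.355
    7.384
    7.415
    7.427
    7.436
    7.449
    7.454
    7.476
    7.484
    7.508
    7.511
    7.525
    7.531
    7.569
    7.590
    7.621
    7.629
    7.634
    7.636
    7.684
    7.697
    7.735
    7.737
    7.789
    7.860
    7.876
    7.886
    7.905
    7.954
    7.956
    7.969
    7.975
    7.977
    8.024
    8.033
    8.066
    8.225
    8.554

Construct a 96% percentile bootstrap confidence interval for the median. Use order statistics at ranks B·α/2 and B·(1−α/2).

(7.018, 8.225)

α = 0.04; lower rank = 50 × 0.020 = 1; upper rank = 50 × 0.980 = 49.
The 1st smallest replicate is 7.018; the 49th is 8.225.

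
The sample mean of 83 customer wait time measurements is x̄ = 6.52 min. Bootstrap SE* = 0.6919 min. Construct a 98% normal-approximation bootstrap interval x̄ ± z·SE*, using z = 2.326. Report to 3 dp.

(4.911, 8.129)

Margin = 2.326 × 0.6919 = 1.6094
Interval: 6.52 ± 1.6094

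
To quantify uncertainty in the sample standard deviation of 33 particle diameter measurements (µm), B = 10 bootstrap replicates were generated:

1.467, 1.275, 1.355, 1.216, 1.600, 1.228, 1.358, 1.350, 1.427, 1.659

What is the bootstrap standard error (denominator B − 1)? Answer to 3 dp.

Bootstrap SE is the standard deviation of the 10 replicate standard deviations.
Mean of replicates: (1.467 + 1.275 + 1.355 + 1.216 + 1.600 + 1.228 + 1.358 + 1.350 + 1.427 + 1.659) / 10 = 13.9350 / 10 = 1.3935
Sum of squared deviations: (+0.0735)² + (−0.1185)² + (−0.0385)² + (−0.1775)² + (+0.2065)² + (−0.1655)² + (−0.0355)² + (−0.0435)² + (+0.0335)² + (+0.2655)² = 0.1972
Variance = 0.1972 / 9 = 0.0219
SE* = √0.0219

SE* = 0.148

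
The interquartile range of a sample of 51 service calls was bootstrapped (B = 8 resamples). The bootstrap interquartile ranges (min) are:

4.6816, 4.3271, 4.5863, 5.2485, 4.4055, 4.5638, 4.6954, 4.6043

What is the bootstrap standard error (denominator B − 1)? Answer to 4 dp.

SE* = 0.2772

Bootstrap SE is the standard deviation of the 8 replicate interquartile ranges.
Mean of replicates: (4.6816 + 4.3271 + 4.5863 + 5.2485 + 4.4055 + 4.5638 + 4.6954 + 4.6043) / 8 = 37.11250 / 8 = 4.63906
Sum of squared deviations: (+0.04254)² + (−0.31196)² + (−0.05276)² + (+0.60944)² + (−0.23356)² + (−0.07526)² + (+0.05634)² + (−0.03476)² = 0.53793
Variance = 0.53793 / 7 = 0.07685
SE* = √0.07685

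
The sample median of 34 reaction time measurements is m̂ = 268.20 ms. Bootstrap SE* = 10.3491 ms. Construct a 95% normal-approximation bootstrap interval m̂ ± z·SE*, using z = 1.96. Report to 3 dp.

(247.916, 288.484)

Margin = 1.96 × 10.3491 = 20.2842
Interval: 268.20 ± 20.2842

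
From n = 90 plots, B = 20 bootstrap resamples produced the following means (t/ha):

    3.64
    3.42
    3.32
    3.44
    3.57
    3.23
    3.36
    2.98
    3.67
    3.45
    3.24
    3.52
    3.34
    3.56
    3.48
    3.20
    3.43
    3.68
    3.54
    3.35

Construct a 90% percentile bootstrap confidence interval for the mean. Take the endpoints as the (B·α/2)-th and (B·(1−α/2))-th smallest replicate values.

Sorted replicates: 2.98, 3.20, 3.23, 3.24, 3.32, 3.34, 3.35, 3.36, 3.42, 3.43, 3.44, 3.45, 3.48, 3.52, 3.54, 3.56, 3.57, 3.64, 3.67, 3.68
α = 0.10; lower rank = 20 × 0.050 = 1; upper rank = 20 × 0.950 = 19.
The 1st smallest replicate is 2.98; the 19th is 3.67.

(2.98, 3.67)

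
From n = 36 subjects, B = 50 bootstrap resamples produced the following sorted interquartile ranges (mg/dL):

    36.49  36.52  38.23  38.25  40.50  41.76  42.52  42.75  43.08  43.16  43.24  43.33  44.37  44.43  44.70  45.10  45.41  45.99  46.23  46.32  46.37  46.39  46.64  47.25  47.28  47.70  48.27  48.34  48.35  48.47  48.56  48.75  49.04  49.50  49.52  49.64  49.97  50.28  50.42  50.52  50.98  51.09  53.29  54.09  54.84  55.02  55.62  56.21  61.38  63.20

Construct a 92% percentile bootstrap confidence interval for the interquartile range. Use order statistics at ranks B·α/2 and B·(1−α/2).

(36.52, 56.21)

α = 0.08; lower rank = 50 × 0.040 = 2; upper rank = 50 × 0.960 = 48.
The 2nd smallest replicate is 36.52; the 48th is 56.21.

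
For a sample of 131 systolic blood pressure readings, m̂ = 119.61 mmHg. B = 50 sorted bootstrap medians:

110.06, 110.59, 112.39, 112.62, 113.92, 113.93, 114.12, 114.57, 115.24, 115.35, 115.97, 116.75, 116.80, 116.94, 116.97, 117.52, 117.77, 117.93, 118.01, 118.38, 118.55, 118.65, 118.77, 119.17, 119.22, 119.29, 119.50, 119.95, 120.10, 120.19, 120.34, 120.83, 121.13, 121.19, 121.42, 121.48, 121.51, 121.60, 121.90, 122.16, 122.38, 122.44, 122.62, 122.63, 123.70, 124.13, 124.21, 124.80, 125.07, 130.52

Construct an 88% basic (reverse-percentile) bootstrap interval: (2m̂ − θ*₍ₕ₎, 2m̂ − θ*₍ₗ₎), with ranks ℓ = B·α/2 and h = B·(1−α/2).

(115.01, 126.83)

Percentile endpoints at ranks 3 and 47: θ*₍3₎ = 112.39, θ*₍47₎ = 124.21.
Basic interval reflects these around m̂:
  lower = 2 × 119.61 − 124.21 = 115.01
  upper = 2 × 119.61 − 112.39 = 126.83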